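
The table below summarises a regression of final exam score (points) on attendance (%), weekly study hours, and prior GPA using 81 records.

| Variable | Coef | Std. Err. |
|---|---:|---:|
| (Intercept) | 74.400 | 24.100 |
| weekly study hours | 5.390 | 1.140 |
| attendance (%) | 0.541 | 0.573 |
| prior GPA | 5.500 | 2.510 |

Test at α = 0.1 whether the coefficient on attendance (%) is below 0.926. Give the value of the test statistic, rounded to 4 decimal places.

t = -0.6719

Read off: b = 0.541, SE = 0.573 for attendance (%).
H₀: β₁ = 0.926 vs H₁: β₁ < 0.926.
t = (0.541 − 0.926) / 0.573 = -0.6719.
df = n − k − 1 = 81 − 3 − 1 = 77.
One-sided p ≈ 0.2518, which is ≥ 0.1, so fail to reject H₀.
The data do not give significant evidence that the true slope on attendance (%) is below 0.926 points per unit, holding the other predictors fixed.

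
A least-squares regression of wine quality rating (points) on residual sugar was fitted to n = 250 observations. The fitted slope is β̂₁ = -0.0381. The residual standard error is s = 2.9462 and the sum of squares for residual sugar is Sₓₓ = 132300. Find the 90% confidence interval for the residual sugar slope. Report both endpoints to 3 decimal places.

(-0.051, -0.025)

SE(β̂₁) = s/√Sₓₓ = 2.9462/√132300 = 0.00809995.
df = n − 2 = 248.
t* = t_{0.05, 248} = 1.651021.
Margin = t* × SE = 1.651021 × 0.00809995 = 0.01337.
CI: -0.0381 ± 0.01337 → (-0.051, -0.025).
With 90% confidence, each one-unit increase in residual sugar is associated with a change of between -0.051 and -0.025 points in wine quality rating.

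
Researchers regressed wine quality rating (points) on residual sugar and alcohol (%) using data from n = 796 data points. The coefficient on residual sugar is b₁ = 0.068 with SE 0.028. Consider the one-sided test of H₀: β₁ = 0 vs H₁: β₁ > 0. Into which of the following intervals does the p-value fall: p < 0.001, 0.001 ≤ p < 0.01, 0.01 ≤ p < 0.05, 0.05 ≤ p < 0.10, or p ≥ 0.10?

t = 0.068 / 0.028 = 2.429.
df = n − k − 1 = 796 − 2 − 1 = 793.
One-sided p = P(T_{793} > t) ≈ 0.0077.
So 0.001 ≤ p < 0.01.

0.001 ≤ p < 0.01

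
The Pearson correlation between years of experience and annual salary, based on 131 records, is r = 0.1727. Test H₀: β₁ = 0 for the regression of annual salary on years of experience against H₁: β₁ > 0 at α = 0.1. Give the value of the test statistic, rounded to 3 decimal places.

t = r·√(n − 2)/√(1 − r²) = 0.1727·√129/√0.970175 = 1.991.
df = n − 2 = 129.
One-sided p ≈ 0.0243, which is < 0.1, so reject H₀.
There is evidence of a linear association between years of experience and annual salary.

t = 1.991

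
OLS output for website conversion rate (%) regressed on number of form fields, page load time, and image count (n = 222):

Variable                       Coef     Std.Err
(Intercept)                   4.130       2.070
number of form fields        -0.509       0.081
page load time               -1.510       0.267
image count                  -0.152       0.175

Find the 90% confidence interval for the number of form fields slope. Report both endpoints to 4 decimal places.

(-0.6428, -0.3752)

Read off: b = -0.509, SE = 0.081 for number of form fields.
df = n − k − 1 = 222 − 3 − 1 = 218.
t* = t_{0.05, 218} = 1.651873.
Margin = t* × SE = 1.651873 × 0.081 = 0.133802.
CI: -0.509 ± 0.133802 → (-0.6428, -0.3752).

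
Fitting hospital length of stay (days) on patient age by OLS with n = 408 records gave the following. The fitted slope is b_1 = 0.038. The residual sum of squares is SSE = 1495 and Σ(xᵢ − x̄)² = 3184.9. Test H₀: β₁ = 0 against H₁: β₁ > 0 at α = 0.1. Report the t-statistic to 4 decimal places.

t = 1.1176

MSE = SSE/(n − 2) = 1495/406 = 3.68227.
SE(b_1) = √(MSE/Sₓₓ) = √(3.68227/3184.9) = 0.0340024.
t = 0.038 / 0.0340024 = 1.1176.
df = n − 2 = 406.
One-sided p ≈ 0.1322, which is ≥ 0.1, so fail to reject H₀.
The data do not give significant evidence that the true slope on patient age is positive.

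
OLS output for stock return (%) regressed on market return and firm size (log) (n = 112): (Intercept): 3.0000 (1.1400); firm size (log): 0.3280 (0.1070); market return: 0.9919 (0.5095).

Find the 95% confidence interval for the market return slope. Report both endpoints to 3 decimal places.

Read off: b = 0.9919, SE = 0.5095 for market return.
df = n − k − 1 = 112 − 2 − 1 = 109.
t* = t_{0.025, 109} = 1.981967.
Margin = t* × SE = 1.981967 × 0.5095 = 1.00981.
CI: 0.9919 ± 1.00981 → (-0.018, 2.002).

(-0.018, 2.002)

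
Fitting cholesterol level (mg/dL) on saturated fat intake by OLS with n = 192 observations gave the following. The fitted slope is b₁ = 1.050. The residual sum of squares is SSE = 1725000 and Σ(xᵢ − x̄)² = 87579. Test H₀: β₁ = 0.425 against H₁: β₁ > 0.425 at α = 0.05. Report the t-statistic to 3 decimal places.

MSE = SSE/(n − 2) = 1725000/190 = 9078.95.
SE(b₁) = √(MSE/Sₓₓ) = √(9078.95/87579) = 0.321972.
t = (1.050 − 0.425) / 0.321972 = 1.941.
df = n − 2 = 190.
One-sided p ≈ 0.0269, which is < 0.05, so reject H₀.
There is evidence that the true slope on saturated fat intake exceeds 0.425 mg/dL per unit.

t = 1.941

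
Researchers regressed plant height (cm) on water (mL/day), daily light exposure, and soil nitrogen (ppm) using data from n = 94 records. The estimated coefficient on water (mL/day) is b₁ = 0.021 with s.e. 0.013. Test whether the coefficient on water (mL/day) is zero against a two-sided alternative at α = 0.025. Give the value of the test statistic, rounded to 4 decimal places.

H₀: β₁ = 0 vs H₁: β₁ ≠ 0.
t = (b₁ − β₁⁰)/SE = 0.021 / 0.013 = 1.6154.
df = n − k − 1 = 94 − 3 − 1 = 90.
Two-sided p ≈ 0.1097, which is ≥ 0.025, so fail to reject H₀.
The data do not give significant evidence of an association between water (mL/day) and plant height, after adjusting for the other predictors.

t = 1.6154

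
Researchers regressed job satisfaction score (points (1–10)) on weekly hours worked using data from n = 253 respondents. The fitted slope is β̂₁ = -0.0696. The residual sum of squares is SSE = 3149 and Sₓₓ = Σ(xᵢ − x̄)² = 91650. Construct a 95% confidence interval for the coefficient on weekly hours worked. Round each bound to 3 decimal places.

(-0.093, -0.047)

MSE = SSE/(n − 2) = 3149/251 = 12.5458.
SE(β̂₁) = √(MSE/Sₓₓ) = √(12.5458/91650) = 0.0116999.
df = n − 2 = 251.
t* = t_{0.025, 251} = 1.96946.
Margin = t* × SE = 1.96946 × 0.0116999 = 0.02304.
CI: -0.0696 ± 0.02304 → (-0.093, -0.047).
With 95% confidence, each one-unit increase in weekly hours worked is associated with a change of between -0.093 and -0.047 points (1–10) in job satisfaction score.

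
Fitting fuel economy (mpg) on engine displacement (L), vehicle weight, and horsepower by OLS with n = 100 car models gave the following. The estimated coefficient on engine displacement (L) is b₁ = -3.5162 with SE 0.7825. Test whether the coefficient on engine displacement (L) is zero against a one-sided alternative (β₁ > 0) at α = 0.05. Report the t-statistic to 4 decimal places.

H₀: β₁ = 0 vs H₁: β₁ > 0.
t = (b₁ − β₁⁰)/SE = -3.5162 / 0.7825 = -4.4935.
df = n − k − 1 = 100 − 3 − 1 = 96.
One-sided p ≈ 1.0000, which is ≥ 0.05, so fail to reject H₀.
The data do not give significant evidence that the true slope on engine displacement (L) is positive, holding the other predictors fixed.

t = -4.4935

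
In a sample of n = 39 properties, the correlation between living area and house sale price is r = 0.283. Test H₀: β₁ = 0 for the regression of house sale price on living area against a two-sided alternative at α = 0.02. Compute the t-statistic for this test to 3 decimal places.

t = r·√(n − 2)/√(1 − r²) = 0.283·√37/√0.919911 = 1.795.
df = n − 2 = 37.
Two-sided p ≈ 0.0809, which is ≥ 0.02, so fail to reject H₀.
The data do not give significant evidence of a linear association between living area and house sale price.

t = 1.795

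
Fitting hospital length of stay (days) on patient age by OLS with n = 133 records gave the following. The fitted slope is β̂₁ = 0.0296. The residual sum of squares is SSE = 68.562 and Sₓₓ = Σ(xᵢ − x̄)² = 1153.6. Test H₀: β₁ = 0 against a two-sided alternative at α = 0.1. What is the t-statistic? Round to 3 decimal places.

MSE = SSE/(n − 2) = 68.562/131 = 0.523374.
SE(β̂₁) = √(MSE/Sₓₓ) = √(0.523374/1153.6) = 0.0212999.
t = 0.0296 / 0.0212999 = 1.390.
df = n − 2 = 131.
Two-sided p ≈ 0.1670, which is ≥ 0.1, so fail to reject H₀.
The data do not give significant evidence of an association between patient age and hospital length of stay.

t = 1.390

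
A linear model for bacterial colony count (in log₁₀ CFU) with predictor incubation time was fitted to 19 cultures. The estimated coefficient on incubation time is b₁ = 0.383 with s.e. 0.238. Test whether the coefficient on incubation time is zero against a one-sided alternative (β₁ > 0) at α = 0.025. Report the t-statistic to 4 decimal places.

t = 1.6092

H₀: β₁ = 0 vs H₁: β₁ > 0.
t = (b₁ − β₁⁰)/SE = 0.383 / 0.238 = 1.6092.
df = n − 2 = 19 − 2 = 17.
One-sided p ≈ 0.0630, which is ≥ 0.025, so fail to reject H₀.
The data do not give significant evidence that the true slope on incubation time is positive.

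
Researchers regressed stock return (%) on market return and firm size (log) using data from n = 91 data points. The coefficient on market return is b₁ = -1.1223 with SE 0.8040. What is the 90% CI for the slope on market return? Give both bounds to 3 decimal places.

df = n − k − 1 = 91 − 2 − 1 = 88.
t* = t_{0.05, 88} = 1.662354.
Margin = t* × SE = 1.662354 × 0.8040 = 1.33653.
CI: -1.1223 ± 1.33653 → (-2.459, 0.214).
With 90% confidence, each one-unit increase in market return is associated with a change of between -2.459 and 0.214 % in stock return, holding the other predictors fixed.

(-2.459, 0.214)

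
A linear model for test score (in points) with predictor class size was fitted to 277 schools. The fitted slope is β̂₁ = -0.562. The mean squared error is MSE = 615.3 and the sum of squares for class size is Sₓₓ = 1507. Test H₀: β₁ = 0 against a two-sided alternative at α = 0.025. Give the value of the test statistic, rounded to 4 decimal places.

t = -0.8795

SE(β̂₁) = √(MSE/Sₓₓ) = √(615.3/1507) = 0.638979.
t = -0.562 / 0.638979 = -0.8795.
df = n − 2 = 275.
Two-sided p ≈ 0.3799, which is ≥ 0.025, so fail to reject H₀.
The data do not give significant evidence of an association between class size and test score.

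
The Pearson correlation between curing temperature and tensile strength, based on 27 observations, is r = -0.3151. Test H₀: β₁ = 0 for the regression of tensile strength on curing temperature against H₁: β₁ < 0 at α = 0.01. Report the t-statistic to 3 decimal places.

t = r·√(n − 2)/√(1 − r²) = -0.3151·√25/√0.900712 = -1.660.
df = n − 2 = 25.
One-sided p ≈ 0.0547, which is ≥ 0.01, so fail to reject H₀.
The data do not give significant evidence of a linear association between curing temperature and tensile strength.

t = -1.660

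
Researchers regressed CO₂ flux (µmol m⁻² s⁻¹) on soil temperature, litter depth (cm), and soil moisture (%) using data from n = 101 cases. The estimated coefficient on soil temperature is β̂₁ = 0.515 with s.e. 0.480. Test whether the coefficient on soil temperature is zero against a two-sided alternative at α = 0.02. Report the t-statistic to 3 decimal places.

H₀: β₁ = 0 vs H₁: β₁ ≠ 0.
t = (β̂₁ − β₁⁰)/SE = 0.515 / 0.480 = 1.073.
df = n − k − 1 = 101 − 3 − 1 = 97.
Two-sided p ≈ 0.2860, which is ≥ 0.02, so fail to reject H₀.
The data do not give significant evidence of an association between soil temperature and CO₂ flux, after adjusting for the other predictors.

t = 1.073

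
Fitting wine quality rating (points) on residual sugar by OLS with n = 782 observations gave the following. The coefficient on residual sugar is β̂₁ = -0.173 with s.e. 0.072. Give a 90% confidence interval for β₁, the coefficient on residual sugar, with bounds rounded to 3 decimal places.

df = n − 2 = 782 − 2 = 780.
t* = t_{0.05, 780} = 1.64681.
Margin = t* × SE = 1.64681 × 0.072 = 0.11857.
CI: -0.173 ± 0.11857 → (-0.292, -0.054).
With 90% confidence, each one-unit increase in residual sugar is associated with a change of between -0.292 and -0.054 points in wine quality rating.

(-0.292, -0.054)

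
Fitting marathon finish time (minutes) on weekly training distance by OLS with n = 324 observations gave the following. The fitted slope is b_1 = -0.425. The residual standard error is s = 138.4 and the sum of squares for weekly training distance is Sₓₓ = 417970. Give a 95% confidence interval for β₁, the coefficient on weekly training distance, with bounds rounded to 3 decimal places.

(-0.846, -0.004)

SE(b_1) = s/√Sₓₓ = 138.4/√417970 = 0.214074.
df = n − 2 = 322.
t* = t_{0.025, 322} = 1.967359.
Margin = t* × SE = 1.967359 × 0.214074 = 0.42116.
CI: -0.425 ± 0.42116 → (-0.846, -0.004).
With 95% confidence, each one-unit increase in weekly training distance is associated with a change of between -0.846 and -0.004 minutes in marathon finish time.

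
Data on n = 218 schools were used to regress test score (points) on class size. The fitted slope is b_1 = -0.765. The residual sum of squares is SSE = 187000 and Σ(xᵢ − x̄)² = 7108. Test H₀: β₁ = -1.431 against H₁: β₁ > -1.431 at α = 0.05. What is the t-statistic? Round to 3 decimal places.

MSE = SSE/(n − 2) = 187000/216 = 865.741.
SE(b_1) = √(MSE/Sₓₓ) = √(865.741/7108) = 0.348996.
t = (-0.765 − (-1.431)) / 0.348996 = 1.908.
df = n − 2 = 216.
One-sided p ≈ 0.0288, which is < 0.05, so reject H₀.
There is evidence that the true slope on class size exceeds -1.431 points per unit.

t = 1.908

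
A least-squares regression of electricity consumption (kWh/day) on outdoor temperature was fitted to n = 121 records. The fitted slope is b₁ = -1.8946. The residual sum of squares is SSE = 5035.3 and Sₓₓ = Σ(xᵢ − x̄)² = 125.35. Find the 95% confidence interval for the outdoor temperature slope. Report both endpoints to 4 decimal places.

MSE = SSE/(n − 2) = 5035.3/119 = 42.3134.
SE(b₁) = √(MSE/Sₓₓ) = √(42.3134/125.35) = 0.581001.
df = n − 2 = 119.
t* = t_{0.025, 119} = 1.9801.
Margin = t* × SE = 1.9801 × 0.581001 = 1.150440.
CI: -1.8946 ± 1.150440 → (-3.0450, -0.7442).
With 95% confidence, each one-unit increase in outdoor temperature is associated with a change of between -3.0450 and -0.7442 kWh/day in electricity consumption.

(-3.0450, -0.7442)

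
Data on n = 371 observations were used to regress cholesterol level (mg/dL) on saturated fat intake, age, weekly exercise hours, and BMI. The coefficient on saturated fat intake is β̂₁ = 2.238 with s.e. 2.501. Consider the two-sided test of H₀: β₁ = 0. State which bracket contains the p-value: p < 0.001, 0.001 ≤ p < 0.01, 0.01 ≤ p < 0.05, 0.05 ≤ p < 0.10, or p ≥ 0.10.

p ≥ 0.10

t = 2.238 / 2.501 = 0.895.
df = n − k − 1 = 371 − 4 − 1 = 366.
Two-sided p = 2·P(T_{366} > |t|) ≈ 0.3715.
So p ≥ 0.10.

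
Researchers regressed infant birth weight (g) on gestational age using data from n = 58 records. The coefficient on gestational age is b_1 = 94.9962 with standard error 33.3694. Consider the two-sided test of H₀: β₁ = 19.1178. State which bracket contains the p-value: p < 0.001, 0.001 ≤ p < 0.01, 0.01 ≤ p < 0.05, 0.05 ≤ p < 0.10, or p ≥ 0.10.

t = (94.9962 − 19.1178) / 33.3694 = 2.274.
df = n − 2 = 58 − 2 = 56.
Two-sided p = 2·P(T_{56} > |t|) ≈ 0.0268.
So 0.01 ≤ p < 0.05.

0.01 ≤ p < 0.05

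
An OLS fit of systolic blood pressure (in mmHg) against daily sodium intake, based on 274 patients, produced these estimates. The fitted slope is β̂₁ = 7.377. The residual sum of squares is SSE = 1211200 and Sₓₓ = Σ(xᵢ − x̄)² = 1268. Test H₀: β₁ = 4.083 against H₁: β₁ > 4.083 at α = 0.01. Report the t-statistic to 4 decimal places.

MSE = SSE/(n − 2) = 1211200/272 = 4452.94.
SE(β̂₁) = √(MSE/Sₓₓ) = √(4452.94/1268) = 1.87398.
t = (7.377 − 4.083) / 1.87398 = 1.7578.
df = n − 2 = 272.
One-sided p ≈ 0.0400, which is ≥ 0.01, so fail to reject H₀.
The data do not give significant evidence that the true slope on daily sodium intake exceeds 4.083 mmHg per unit.

t = 1.7578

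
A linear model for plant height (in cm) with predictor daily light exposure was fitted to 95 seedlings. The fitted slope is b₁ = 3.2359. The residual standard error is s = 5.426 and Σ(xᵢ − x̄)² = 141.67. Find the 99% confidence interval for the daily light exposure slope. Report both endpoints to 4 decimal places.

(2.0371, 4.4347)

SE(b₁) = s/√Sₓₓ = 5.426/√141.67 = 0.45587.
df = n − 2 = 93.
t* = t_{0.005, 93} = 2.629732.
Margin = t* × SE = 2.629732 × 0.45587 = 1.198816.
CI: 3.2359 ± 1.198816 → (2.0371, 4.4347).
With 99% confidence, each one-unit increase in daily light exposure is associated with a change of between 2.0371 and 4.4347 cm in plant height.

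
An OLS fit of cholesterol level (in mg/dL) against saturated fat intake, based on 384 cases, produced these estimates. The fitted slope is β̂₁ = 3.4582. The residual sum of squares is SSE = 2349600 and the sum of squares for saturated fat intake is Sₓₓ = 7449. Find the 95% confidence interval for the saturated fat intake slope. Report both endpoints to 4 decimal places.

(1.6715, 5.2449)

MSE = SSE/(n − 2) = 2349600/382 = 6150.79.
SE(β̂₁) = √(MSE/Sₓₓ) = √(6150.79/7449) = 0.908691.
df = n − 2 = 382.
t* = t_{0.025, 382} = 1.966194.
Margin = t* × SE = 1.966194 × 0.908691 = 1.786663.
CI: 3.4582 ± 1.786663 → (1.6715, 5.2449).
With 95% confidence, each one-unit increase in saturated fat intake is associated with a change of between 1.6715 and 5.2449 mg/dL in cholesterol level.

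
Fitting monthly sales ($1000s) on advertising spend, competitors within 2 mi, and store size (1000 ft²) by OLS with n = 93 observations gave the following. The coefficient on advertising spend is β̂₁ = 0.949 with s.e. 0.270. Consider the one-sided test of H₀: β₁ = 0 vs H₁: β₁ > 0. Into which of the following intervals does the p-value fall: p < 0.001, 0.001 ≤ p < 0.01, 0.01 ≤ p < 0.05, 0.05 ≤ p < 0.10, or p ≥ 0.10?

t = 0.949 / 0.270 = 3.515.
df = n − k − 1 = 93 − 3 − 1 = 89.
One-sided p = P(T_{89} > t) ≈ 0.0003.
So p < 0.001.

p < 0.001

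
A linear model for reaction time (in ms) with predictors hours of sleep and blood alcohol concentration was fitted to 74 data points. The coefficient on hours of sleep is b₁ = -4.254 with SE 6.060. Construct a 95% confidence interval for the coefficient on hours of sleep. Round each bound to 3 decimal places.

df = n − k − 1 = 74 − 2 − 1 = 71.
t* = t_{0.025, 71} = 1.993943.
Margin = t* × SE = 1.993943 × 6.060 = 12.08330.
CI: -4.254 ± 12.08330 → (-16.337, 7.829).
With 95% confidence, each one-unit increase in hours of sleep is associated with a change of between -16.337 and 7.829 ms in reaction time, holding the other predictors fixed.

(-16.337, 7.829)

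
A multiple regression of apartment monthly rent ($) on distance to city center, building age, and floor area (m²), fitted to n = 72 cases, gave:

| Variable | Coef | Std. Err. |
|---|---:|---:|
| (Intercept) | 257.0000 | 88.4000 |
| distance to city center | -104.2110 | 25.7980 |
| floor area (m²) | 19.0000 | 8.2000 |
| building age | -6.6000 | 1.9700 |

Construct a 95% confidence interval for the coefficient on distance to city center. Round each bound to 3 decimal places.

(-155.690, -52.732)

Read off: b = -104.2110, SE = 25.7980 for distance to city center.
df = n − k − 1 = 72 − 3 − 1 = 68.
t* = t_{0.025, 68} = 1.995469.
Margin = t* × SE = 1.995469 × 25.7980 = 51.47911.
CI: -104.2110 ± 51.47911 → (-155.690, -52.732).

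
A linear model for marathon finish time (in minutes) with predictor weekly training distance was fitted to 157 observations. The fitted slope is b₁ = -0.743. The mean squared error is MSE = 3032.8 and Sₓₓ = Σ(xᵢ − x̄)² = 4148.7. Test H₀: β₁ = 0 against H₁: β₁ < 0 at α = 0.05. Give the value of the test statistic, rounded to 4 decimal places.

t = -0.8690

SE(b₁) = √(MSE/Sₓₓ) = √(3032.8/4148.7) = 0.855.
t = -0.743 / 0.855 = -0.8690.
df = n − 2 = 155.
One-sided p ≈ 0.1931, which is ≥ 0.05, so fail to reject H₀.
The data do not give significant evidence that the true slope on weekly training distance is negative.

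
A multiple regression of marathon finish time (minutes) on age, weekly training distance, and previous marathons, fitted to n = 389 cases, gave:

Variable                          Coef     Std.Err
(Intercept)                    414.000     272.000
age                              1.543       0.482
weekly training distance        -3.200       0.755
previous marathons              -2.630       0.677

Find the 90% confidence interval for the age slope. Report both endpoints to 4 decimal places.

Read off: b = 1.543, SE = 0.482 for age.
df = n − k − 1 = 389 − 3 − 1 = 385.
t* = t_{0.05, 385} = 1.648821.
Margin = t* × SE = 1.648821 × 0.482 = 0.794732.
CI: 1.543 ± 0.794732 → (0.7483, 2.3377).

(0.7483, 2.3377)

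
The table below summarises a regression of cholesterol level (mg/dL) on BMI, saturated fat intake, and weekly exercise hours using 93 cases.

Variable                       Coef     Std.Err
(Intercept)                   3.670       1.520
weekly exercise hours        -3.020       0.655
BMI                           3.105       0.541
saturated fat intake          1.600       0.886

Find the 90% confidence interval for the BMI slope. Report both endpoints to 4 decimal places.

(2.2058, 4.0042)

Read off: b = 3.105, SE = 0.541 for BMI.
df = n − k − 1 = 93 − 3 − 1 = 89.
t* = t_{0.05, 89} = 1.662155.
Margin = t* × SE = 1.662155 × 0.541 = 0.899226.
CI: 3.105 ± 0.899226 → (2.2058, 4.0042).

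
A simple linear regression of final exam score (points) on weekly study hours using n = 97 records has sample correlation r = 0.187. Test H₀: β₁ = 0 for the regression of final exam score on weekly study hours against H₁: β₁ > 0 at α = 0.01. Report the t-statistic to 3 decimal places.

t = 1.855

t = r·√(n − 2)/√(1 − r²) = 0.187·√95/√0.965031 = 1.855.
df = n − 2 = 95.
One-sided p ≈ 0.0333, which is ≥ 0.01, so fail to reject H₀.
The data do not give significant evidence of a linear association between weekly study hours and final exam score.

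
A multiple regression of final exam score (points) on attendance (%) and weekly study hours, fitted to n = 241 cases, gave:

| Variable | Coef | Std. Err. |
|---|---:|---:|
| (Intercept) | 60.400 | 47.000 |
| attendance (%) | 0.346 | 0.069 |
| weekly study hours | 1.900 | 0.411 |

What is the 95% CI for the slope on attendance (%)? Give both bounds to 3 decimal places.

Read off: b = 0.346, SE = 0.069 for attendance (%).
df = n − k − 1 = 241 − 2 − 1 = 238.
t* = t_{0.025, 238} = 1.969982.
Margin = t* × SE = 1.969982 × 0.069 = 0.13593.
CI: 0.346 ± 0.13593 → (0.210, 0.482).

(0.210, 0.482)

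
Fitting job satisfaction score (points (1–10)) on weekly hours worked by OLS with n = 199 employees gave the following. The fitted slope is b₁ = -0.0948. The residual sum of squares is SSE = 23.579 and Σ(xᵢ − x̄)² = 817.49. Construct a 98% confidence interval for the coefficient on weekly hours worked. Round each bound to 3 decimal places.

(-0.123, -0.066)

MSE = SSE/(n − 2) = 23.579/197 = 0.11969.
SE(b₁) = √(MSE/Sₓₓ) = √(0.11969/817.49) = 0.0121001.
df = n − 2 = 197.
t* = t_{0.01, 197} = 2.345425.
Margin = t* × SE = 2.345425 × 0.0121001 = 0.02838.
CI: -0.0948 ± 0.02838 → (-0.123, -0.066).
With 98% confidence, each one-unit increase in weekly hours worked is associated with a change of between -0.123 and -0.066 points (1–10) in job satisfaction score.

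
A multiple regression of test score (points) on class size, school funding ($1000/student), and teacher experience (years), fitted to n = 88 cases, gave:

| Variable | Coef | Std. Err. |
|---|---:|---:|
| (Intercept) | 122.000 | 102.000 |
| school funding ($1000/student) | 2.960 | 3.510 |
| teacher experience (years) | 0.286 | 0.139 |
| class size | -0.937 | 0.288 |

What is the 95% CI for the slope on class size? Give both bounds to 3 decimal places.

(-1.510, -0.364)

Read off: b = -0.937, SE = 0.288 for class size.
df = n − k − 1 = 88 − 3 − 1 = 84.
t* = t_{0.025, 84} = 1.98861.
Margin = t* × SE = 1.98861 × 0.288 = 0.57272.
CI: -0.937 ± 0.57272 → (-1.510, -0.364).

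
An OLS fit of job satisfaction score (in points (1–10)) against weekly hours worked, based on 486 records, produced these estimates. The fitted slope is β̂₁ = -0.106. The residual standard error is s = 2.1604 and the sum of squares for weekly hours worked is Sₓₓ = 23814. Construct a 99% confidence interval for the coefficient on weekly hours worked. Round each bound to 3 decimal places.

(-0.142, -0.070)

SE(β̂₁) = s/√Sₓₓ = 2.1604/√23814 = 0.0139997.
df = n − 2 = 484.
t* = t_{0.005, 484} = 2.586025.
Margin = t* × SE = 2.586025 × 0.0139997 = 0.03620.
CI: -0.106 ± 0.03620 → (-0.142, -0.070).
With 99% confidence, each one-unit increase in weekly hours worked is associated with a change of between -0.142 and -0.070 points (1–10) in job satisfaction score.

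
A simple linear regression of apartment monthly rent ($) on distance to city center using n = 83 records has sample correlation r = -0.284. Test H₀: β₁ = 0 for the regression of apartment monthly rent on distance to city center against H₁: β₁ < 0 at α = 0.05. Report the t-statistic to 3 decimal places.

t = -2.666

t = r·√(n − 2)/√(1 − r²) = -0.284·√81/√0.919344 = -2.666.
df = n − 2 = 81.
One-sided p ≈ 0.0046, which is < 0.05, so reject H₀.
There is evidence of a linear association between distance to city center and apartment monthly rent.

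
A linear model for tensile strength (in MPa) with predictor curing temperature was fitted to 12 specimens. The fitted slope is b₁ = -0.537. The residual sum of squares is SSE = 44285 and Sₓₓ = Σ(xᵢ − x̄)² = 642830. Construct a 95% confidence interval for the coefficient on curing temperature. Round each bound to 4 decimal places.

MSE = SSE/(n − 2) = 44285/10 = 4428.5.
SE(b₁) = √(MSE/Sₓₓ) = √(4428.5/642830) = 0.0830004.
df = n − 2 = 10.
t* = t_{0.025, 10} = 2.228139.
Margin = t* × SE = 2.228139 × 0.0830004 = 0.184936.
CI: -0.537 ± 0.184936 → (-0.7219, -0.3521).
With 95% confidence, each one-unit increase in curing temperature is associated with a change of between -0.7219 and -0.3521 MPa in tensile strength.

(-0.7219, -0.3521)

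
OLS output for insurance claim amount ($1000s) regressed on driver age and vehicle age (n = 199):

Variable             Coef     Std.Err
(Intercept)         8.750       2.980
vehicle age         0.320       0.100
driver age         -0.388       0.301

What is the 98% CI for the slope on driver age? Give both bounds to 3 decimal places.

(-1.094, 0.318)

Read off: b = -0.388, SE = 0.301 for driver age.
df = n − k − 1 = 199 − 2 − 1 = 196.
t* = t_{0.01, 196} = 2.345524.
Margin = t* × SE = 2.345524 × 0.301 = 0.70600.
CI: -0.388 ± 0.70600 → (-1.094, 0.318).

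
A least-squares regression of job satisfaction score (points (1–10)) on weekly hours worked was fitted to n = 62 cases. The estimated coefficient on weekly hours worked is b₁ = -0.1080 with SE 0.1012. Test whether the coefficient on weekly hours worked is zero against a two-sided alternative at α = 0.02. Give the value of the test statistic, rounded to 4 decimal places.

t = -1.0672

H₀: β₁ = 0 vs H₁: β₁ ≠ 0.
t = (b₁ − β₁⁰)/SE = -0.1080 / 0.1012 = -1.0672.
df = n − 2 = 62 − 2 = 60.
Two-sided p ≈ 0.2902, which is ≥ 0.02, so fail to reject H₀.
The data do not give significant evidence of an association between weekly hours worked and job satisfaction score.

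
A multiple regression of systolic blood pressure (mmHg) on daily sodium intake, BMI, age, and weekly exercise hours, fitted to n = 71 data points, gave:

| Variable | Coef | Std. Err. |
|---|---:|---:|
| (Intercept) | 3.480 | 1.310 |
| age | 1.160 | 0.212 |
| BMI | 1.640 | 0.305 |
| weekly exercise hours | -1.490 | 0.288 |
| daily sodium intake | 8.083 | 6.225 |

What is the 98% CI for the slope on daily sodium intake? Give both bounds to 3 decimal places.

(-6.759, 22.925)

Read off: b = 8.083, SE = 6.225 for daily sodium intake.
df = n − k − 1 = 71 − 4 − 1 = 66.
t* = t_{0.01, 66} = 2.384186.
Margin = t* × SE = 2.384186 × 6.225 = 14.84156.
CI: 8.083 ± 14.84156 → (-6.759, 22.925).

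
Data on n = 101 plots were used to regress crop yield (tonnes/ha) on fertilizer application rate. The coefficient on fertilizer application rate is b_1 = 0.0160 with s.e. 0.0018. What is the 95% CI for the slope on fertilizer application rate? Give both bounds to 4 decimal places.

(0.0124, 0.0196)

df = n − 2 = 101 − 2 = 99.
t* = t_{0.025, 99} = 1.984217.
Margin = t* × SE = 1.984217 × 0.0018 = 0.003572.
CI: 0.0160 ± 0.003572 → (0.0124, 0.0196).
With 95% confidence, each one-unit increase in fertilizer application rate is associated with a change of between 0.0124 and 0.0196 tonnes/ha in crop yield.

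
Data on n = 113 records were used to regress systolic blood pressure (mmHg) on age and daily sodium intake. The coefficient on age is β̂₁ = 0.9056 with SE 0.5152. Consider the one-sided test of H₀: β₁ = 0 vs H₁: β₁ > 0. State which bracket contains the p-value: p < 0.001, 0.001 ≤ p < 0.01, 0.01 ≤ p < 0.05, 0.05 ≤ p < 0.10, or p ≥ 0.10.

0.01 ≤ p < 0.05

t = 0.9056 / 0.5152 = 1.758.
df = n − k − 1 = 113 − 2 − 1 = 110.
One-sided p = P(T_{110} > t) ≈ 0.0408.
So 0.01 ≤ p < 0.05.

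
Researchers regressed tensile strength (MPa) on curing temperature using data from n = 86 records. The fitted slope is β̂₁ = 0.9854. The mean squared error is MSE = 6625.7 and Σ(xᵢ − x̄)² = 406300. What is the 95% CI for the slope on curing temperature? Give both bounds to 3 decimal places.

SE(β̂₁) = √(MSE/Sₓₓ) = √(6625.7/406300) = 0.1277.
df = n − 2 = 84.
t* = t_{0.025, 84} = 1.98861.
Margin = t* × SE = 1.98861 × 0.1277 = 0.25395.
CI: 0.9854 ± 0.25395 → (0.731, 1.239).
With 95% confidence, each one-unit increase in curing temperature is associated with a change of between 0.731 and 1.239 MPa in tensile strength.

(0.731, 1.239)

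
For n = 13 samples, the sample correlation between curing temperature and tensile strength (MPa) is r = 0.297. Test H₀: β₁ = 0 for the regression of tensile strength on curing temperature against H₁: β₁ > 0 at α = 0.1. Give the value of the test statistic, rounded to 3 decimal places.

t = 1.032

t = r·√(n − 2)/√(1 − r²) = 0.297·√11/√0.911791 = 1.032.
df = n − 2 = 11.
One-sided p ≈ 0.1622, which is ≥ 0.1, so fail to reject H₀.
The data do not give significant evidence of a linear association between curing temperature and tensile strength.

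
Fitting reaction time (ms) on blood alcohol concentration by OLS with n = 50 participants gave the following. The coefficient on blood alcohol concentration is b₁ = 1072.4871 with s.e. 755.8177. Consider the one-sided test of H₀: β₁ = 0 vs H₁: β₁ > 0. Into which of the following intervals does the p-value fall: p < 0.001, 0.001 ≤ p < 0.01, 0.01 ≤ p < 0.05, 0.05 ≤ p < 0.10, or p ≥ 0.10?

0.05 ≤ p < 0.10

t = 1072.4871 / 755.8177 = 1.419.
df = n − 2 = 50 − 2 = 48.
One-sided p = P(T_{48} > t) ≈ 0.0812.
So 0.05 ≤ p < 0.10.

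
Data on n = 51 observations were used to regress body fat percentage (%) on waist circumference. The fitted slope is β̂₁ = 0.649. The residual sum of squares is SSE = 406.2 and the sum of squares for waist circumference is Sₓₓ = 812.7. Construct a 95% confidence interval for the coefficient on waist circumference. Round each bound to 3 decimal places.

(0.446, 0.852)

MSE = SSE/(n − 2) = 406.2/49 = 8.2898.
SE(β̂₁) = √(MSE/Sₓₓ) = √(8.2898/812.7) = 0.100997.
df = n − 2 = 49.
t* = t_{0.025, 49} = 2.009575.
Margin = t* × SE = 2.009575 × 0.100997 = 0.20296.
CI: 0.649 ± 0.20296 → (0.446, 0.852).
With 95% confidence, each one-unit increase in waist circumference is associated with a change of between 0.446 and 0.852 % in body fat percentage.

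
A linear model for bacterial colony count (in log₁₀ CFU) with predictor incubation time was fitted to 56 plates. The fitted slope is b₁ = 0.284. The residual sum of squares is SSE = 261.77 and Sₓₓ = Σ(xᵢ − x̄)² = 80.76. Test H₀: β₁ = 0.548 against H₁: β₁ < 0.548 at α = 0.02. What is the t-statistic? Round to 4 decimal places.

MSE = SSE/(n − 2) = 261.77/54 = 4.84759.
SE(b₁) = √(MSE/Sₓₓ) = √(4.84759/80.76) = 0.244999.
t = (0.284 − 0.548) / 0.244999 = -1.0776.
df = n − 2 = 54.
One-sided p ≈ 0.1430, which is ≥ 0.02, so fail to reject H₀.
The data do not give significant evidence that the true slope on incubation time is below 0.548 log₁₀ CFU per unit.

t = -1.0776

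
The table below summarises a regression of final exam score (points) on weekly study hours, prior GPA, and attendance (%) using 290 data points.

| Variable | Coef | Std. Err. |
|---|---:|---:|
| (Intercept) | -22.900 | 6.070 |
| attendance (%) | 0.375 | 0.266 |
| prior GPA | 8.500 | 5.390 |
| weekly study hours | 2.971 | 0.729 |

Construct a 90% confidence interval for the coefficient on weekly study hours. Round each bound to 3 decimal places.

(1.768, 4.174)

Read off: b = 2.971, SE = 0.729 for weekly study hours.
df = n − k − 1 = 290 − 3 − 1 = 286.
t* = t_{0.05, 286} = 1.650199.
Margin = t* × SE = 1.650199 × 0.729 = 1.20299.
CI: 2.971 ± 1.20299 → (1.768, 4.174).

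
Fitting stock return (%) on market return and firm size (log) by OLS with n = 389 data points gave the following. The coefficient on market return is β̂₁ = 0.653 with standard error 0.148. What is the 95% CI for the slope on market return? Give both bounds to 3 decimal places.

df = n − k − 1 = 389 − 2 − 1 = 386.
t* = t_{0.025, 386} = 1.966129.
Margin = t* × SE = 1.966129 × 0.148 = 0.29099.
CI: 0.653 ± 0.29099 → (0.362, 0.944).
With 95% confidence, each one-unit increase in market return is associated with a change of between 0.362 and 0.944 % in stock return, holding the other predictors fixed.

(0.362, 0.944)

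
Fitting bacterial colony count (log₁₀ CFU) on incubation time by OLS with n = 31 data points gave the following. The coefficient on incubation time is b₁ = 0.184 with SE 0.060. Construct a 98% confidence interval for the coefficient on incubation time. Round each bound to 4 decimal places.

df = n − 2 = 31 − 2 = 29.
t* = t_{0.01, 29} = 2.462021.
Margin = t* × SE = 2.462021 × 0.060 = 0.147721.
CI: 0.184 ± 0.147721 → (0.0363, 0.3317).
With 98% confidence, each one-unit increase in incubation time is associated with a change of between 0.0363 and 0.3317 log₁₀ CFU in bacterial colony count.

(0.0363, 0.3317)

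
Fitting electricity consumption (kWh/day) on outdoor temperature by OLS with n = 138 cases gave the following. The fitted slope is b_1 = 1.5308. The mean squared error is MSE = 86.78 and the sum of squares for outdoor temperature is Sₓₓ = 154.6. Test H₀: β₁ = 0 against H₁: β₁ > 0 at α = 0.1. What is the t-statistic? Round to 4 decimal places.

t = 2.0432

SE(b_1) = √(MSE/Sₓₓ) = √(86.78/154.6) = 0.749213.
t = 1.5308 / 0.749213 = 2.0432.
df = n − 2 = 136.
One-sided p ≈ 0.0215, which is < 0.1, so reject H₀.
There is evidence that the true slope on outdoor temperature is positive.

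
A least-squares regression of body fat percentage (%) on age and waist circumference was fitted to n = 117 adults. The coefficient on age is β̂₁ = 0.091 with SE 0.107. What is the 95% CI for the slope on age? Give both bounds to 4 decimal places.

(-0.1210, 0.3030)

df = n − k − 1 = 117 − 2 − 1 = 114.
t* = t_{0.025, 114} = 1.980992.
Margin = t* × SE = 1.980992 × 0.107 = 0.211966.
CI: 0.091 ± 0.211966 → (-0.1210, 0.3030).
With 95% confidence, each one-unit increase in age is associated with a change of between -0.1210 and 0.3030 % in body fat percentage, holding the other predictors fixed.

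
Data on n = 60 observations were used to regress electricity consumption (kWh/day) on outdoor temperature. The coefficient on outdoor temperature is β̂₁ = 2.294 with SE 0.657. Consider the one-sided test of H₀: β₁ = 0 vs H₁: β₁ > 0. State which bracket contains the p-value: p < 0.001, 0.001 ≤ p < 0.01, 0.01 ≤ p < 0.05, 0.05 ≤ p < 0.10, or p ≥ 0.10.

t = 2.294 / 0.657 = 3.492.
df = n − 2 = 60 − 2 = 58.
One-sided p = P(T_{58} > t) ≈ 0.0005.
So p < 0.001.

p < 0.001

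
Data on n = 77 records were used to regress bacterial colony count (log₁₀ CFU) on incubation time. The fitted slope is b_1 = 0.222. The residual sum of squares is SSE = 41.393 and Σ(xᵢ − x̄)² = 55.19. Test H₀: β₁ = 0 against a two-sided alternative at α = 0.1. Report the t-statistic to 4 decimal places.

t = 2.2200

MSE = SSE/(n − 2) = 41.393/75 = 0.551907.
SE(b_1) = √(MSE/Sₓₓ) = √(0.551907/55.19) = 0.100001.
t = 0.222 / 0.100001 = 2.2200.
df = n − 2 = 75.
Two-sided p ≈ 0.0294, which is < 0.1, so reject H₀.
There is evidence that incubation time is associated with bacterial colony count.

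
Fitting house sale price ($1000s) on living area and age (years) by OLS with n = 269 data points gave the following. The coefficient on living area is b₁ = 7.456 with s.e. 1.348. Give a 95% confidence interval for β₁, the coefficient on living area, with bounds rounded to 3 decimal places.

df = n − k − 1 = 269 − 2 − 1 = 266.
t* = t_{0.025, 266} = 1.968922.
Margin = t* × SE = 1.968922 × 1.348 = 2.65411.
CI: 7.456 ± 2.65411 → (4.802, 10.110).
With 95% confidence, each one-unit increase in living area is associated with a change of between 4.802 and 10.110 $1000s in house sale price, holding the other predictors fixed.

(4.802, 10.110)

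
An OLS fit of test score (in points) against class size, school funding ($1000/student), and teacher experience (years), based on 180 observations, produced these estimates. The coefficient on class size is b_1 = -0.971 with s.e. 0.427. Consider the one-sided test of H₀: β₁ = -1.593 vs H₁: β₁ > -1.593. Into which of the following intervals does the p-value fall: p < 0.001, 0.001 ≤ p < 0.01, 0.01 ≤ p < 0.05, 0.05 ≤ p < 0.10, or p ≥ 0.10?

t = (-0.971 − (-1.593)) / 0.427 = 1.457.
df = n − k − 1 = 180 − 3 − 1 = 176.
One-sided p = P(T_{176} > t) ≈ 0.0735.
So 0.05 ≤ p < 0.10.

0.05 ≤ p < 0.10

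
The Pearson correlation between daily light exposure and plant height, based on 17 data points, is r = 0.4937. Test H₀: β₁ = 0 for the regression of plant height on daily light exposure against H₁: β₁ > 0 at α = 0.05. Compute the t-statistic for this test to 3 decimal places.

t = r·√(n − 2)/√(1 − r²) = 0.4937·√15/√0.75626 = 2.199.
df = n − 2 = 15.
One-sided p ≈ 0.0220, which is < 0.05, so reject H₀.
There is evidence of a linear association between daily light exposure and plant height.

t = 2.199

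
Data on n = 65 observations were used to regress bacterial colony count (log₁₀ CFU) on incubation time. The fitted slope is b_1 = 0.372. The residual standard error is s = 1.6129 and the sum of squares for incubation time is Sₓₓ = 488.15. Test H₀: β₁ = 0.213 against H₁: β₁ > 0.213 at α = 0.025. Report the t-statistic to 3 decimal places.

t = 2.178

SE(b_1) = s/√Sₓₓ = 1.6129/√488.15 = 0.0730013.
t = (0.372 − 0.213) / 0.0730013 = 2.178.
df = n − 2 = 63.
One-sided p ≈ 0.0166, which is < 0.025, so reject H₀.
There is evidence that the true slope on incubation time exceeds 0.213 log₁₀ CFU per unit.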